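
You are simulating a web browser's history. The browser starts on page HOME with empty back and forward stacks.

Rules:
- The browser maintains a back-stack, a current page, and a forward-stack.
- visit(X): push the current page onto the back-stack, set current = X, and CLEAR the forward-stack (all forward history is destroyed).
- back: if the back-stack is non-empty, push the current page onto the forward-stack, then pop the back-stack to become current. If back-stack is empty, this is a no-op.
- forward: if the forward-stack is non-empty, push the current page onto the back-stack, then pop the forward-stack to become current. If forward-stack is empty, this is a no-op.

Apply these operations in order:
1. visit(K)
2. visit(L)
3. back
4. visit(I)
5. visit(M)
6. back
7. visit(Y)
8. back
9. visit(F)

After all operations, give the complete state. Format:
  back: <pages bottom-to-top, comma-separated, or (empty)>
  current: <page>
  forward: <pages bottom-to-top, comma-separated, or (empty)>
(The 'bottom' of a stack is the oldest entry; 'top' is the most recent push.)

After 1 (visit(K)): cur=K back=1 fwd=0
After 2 (visit(L)): cur=L back=2 fwd=0
After 3 (back): cur=K back=1 fwd=1
After 4 (visit(I)): cur=I back=2 fwd=0
After 5 (visit(M)): cur=M back=3 fwd=0
After 6 (back): cur=I back=2 fwd=1
After 7 (visit(Y)): cur=Y back=3 fwd=0
After 8 (back): cur=I back=2 fwd=1
After 9 (visit(F)): cur=F back=3 fwd=0

Answer: back: HOME,K,I
current: F
forward: (empty)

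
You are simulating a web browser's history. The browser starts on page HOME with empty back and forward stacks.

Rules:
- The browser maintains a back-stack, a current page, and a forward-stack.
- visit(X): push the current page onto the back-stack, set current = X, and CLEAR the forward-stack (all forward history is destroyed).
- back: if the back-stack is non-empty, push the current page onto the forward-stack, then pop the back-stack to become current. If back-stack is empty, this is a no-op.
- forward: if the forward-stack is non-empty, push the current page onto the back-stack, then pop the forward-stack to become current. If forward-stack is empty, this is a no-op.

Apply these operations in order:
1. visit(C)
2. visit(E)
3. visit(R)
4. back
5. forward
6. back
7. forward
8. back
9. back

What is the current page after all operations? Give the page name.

After 1 (visit(C)): cur=C back=1 fwd=0
After 2 (visit(E)): cur=E back=2 fwd=0
After 3 (visit(R)): cur=R back=3 fwd=0
After 4 (back): cur=E back=2 fwd=1
After 5 (forward): cur=R back=3 fwd=0
After 6 (back): cur=E back=2 fwd=1
After 7 (forward): cur=R back=3 fwd=0
After 8 (back): cur=E back=2 fwd=1
After 9 (back): cur=C back=1 fwd=2

Answer: C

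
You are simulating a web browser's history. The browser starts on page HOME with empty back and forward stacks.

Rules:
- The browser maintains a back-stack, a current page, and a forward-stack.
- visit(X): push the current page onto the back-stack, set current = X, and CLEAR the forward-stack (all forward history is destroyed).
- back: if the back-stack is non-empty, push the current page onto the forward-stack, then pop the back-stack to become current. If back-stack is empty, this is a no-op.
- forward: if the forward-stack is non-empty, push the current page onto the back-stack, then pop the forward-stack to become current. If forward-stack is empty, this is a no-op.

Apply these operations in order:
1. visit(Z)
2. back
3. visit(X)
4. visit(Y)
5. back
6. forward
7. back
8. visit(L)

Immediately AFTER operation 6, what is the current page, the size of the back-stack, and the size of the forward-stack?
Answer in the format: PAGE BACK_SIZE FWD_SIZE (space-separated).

After 1 (visit(Z)): cur=Z back=1 fwd=0
After 2 (back): cur=HOME back=0 fwd=1
After 3 (visit(X)): cur=X back=1 fwd=0
After 4 (visit(Y)): cur=Y back=2 fwd=0
After 5 (back): cur=X back=1 fwd=1
After 6 (forward): cur=Y back=2 fwd=0

Y 2 0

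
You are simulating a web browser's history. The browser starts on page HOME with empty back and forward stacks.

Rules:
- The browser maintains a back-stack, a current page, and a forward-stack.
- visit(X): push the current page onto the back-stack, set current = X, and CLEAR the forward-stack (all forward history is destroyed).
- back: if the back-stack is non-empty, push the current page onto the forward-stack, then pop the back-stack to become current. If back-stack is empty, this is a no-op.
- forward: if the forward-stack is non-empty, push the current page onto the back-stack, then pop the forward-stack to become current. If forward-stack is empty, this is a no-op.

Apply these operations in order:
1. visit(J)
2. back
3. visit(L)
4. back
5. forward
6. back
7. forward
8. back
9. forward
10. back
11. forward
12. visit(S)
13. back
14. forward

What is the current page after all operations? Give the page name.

After 1 (visit(J)): cur=J back=1 fwd=0
After 2 (back): cur=HOME back=0 fwd=1
After 3 (visit(L)): cur=L back=1 fwd=0
After 4 (back): cur=HOME back=0 fwd=1
After 5 (forward): cur=L back=1 fwd=0
After 6 (back): cur=HOME back=0 fwd=1
After 7 (forward): cur=L back=1 fwd=0
After 8 (back): cur=HOME back=0 fwd=1
After 9 (forward): cur=L back=1 fwd=0
After 10 (back): cur=HOME back=0 fwd=1
After 11 (forward): cur=L back=1 fwd=0
After 12 (visit(S)): cur=S back=2 fwd=0
After 13 (back): cur=L back=1 fwd=1
After 14 (forward): cur=S back=2 fwd=0

Answer: S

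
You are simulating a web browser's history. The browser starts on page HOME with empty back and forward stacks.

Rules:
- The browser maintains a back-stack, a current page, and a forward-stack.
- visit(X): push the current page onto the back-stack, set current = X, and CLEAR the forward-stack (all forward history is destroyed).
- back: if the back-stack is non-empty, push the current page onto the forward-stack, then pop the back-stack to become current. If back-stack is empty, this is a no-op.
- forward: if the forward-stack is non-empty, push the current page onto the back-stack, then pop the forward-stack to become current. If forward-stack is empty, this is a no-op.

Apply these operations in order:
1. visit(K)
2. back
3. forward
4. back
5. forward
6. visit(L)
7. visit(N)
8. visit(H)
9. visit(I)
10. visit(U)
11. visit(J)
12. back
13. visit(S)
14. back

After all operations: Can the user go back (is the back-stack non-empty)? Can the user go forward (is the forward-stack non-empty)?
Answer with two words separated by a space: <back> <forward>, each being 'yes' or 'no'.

Answer: yes yes

Derivation:
After 1 (visit(K)): cur=K back=1 fwd=0
After 2 (back): cur=HOME back=0 fwd=1
After 3 (forward): cur=K back=1 fwd=0
After 4 (back): cur=HOME back=0 fwd=1
After 5 (forward): cur=K back=1 fwd=0
After 6 (visit(L)): cur=L back=2 fwd=0
After 7 (visit(N)): cur=N back=3 fwd=0
After 8 (visit(H)): cur=H back=4 fwd=0
After 9 (visit(I)): cur=I back=5 fwd=0
After 10 (visit(U)): cur=U back=6 fwd=0
After 11 (visit(J)): cur=J back=7 fwd=0
After 12 (back): cur=U back=6 fwd=1
After 13 (visit(S)): cur=S back=7 fwd=0
After 14 (back): cur=U back=6 fwd=1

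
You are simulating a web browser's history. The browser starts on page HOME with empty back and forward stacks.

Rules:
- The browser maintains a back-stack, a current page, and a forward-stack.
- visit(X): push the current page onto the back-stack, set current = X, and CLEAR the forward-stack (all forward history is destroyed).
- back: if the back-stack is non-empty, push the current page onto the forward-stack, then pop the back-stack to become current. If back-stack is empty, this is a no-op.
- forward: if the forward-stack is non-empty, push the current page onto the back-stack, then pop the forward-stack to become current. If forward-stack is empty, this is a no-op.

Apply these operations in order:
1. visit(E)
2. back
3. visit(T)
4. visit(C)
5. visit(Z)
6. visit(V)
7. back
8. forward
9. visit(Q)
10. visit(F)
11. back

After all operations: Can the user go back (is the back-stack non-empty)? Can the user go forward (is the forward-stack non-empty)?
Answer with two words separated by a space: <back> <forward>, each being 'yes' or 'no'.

After 1 (visit(E)): cur=E back=1 fwd=0
After 2 (back): cur=HOME back=0 fwd=1
After 3 (visit(T)): cur=T back=1 fwd=0
After 4 (visit(C)): cur=C back=2 fwd=0
After 5 (visit(Z)): cur=Z back=3 fwd=0
After 6 (visit(V)): cur=V back=4 fwd=0
After 7 (back): cur=Z back=3 fwd=1
After 8 (forward): cur=V back=4 fwd=0
After 9 (visit(Q)): cur=Q back=5 fwd=0
After 10 (visit(F)): cur=F back=6 fwd=0
After 11 (back): cur=Q back=5 fwd=1

Answer: yes yes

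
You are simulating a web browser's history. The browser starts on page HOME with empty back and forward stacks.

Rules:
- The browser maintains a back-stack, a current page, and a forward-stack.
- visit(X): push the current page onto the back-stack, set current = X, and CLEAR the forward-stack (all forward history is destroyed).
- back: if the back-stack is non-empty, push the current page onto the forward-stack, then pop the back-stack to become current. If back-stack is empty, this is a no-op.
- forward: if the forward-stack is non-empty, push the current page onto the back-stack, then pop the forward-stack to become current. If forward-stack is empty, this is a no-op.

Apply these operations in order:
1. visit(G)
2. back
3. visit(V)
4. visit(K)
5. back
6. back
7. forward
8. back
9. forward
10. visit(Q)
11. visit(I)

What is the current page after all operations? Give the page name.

After 1 (visit(G)): cur=G back=1 fwd=0
After 2 (back): cur=HOME back=0 fwd=1
After 3 (visit(V)): cur=V back=1 fwd=0
After 4 (visit(K)): cur=K back=2 fwd=0
After 5 (back): cur=V back=1 fwd=1
After 6 (back): cur=HOME back=0 fwd=2
After 7 (forward): cur=V back=1 fwd=1
After 8 (back): cur=HOME back=0 fwd=2
After 9 (forward): cur=V back=1 fwd=1
After 10 (visit(Q)): cur=Q back=2 fwd=0
After 11 (visit(I)): cur=I back=3 fwd=0

Answer: I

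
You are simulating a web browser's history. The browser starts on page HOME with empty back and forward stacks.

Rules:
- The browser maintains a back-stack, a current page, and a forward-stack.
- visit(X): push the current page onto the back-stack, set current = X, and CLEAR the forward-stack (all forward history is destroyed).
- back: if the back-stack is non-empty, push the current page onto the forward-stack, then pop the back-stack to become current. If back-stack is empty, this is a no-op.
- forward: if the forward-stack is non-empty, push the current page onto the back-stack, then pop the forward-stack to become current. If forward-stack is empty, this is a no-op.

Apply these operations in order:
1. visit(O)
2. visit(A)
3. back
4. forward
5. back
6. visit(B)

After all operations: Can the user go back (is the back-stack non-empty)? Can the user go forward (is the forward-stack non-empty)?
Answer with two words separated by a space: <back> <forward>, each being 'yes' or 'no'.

After 1 (visit(O)): cur=O back=1 fwd=0
After 2 (visit(A)): cur=A back=2 fwd=0
After 3 (back): cur=O back=1 fwd=1
After 4 (forward): cur=A back=2 fwd=0
After 5 (back): cur=O back=1 fwd=1
After 6 (visit(B)): cur=B back=2 fwd=0

Answer: yes no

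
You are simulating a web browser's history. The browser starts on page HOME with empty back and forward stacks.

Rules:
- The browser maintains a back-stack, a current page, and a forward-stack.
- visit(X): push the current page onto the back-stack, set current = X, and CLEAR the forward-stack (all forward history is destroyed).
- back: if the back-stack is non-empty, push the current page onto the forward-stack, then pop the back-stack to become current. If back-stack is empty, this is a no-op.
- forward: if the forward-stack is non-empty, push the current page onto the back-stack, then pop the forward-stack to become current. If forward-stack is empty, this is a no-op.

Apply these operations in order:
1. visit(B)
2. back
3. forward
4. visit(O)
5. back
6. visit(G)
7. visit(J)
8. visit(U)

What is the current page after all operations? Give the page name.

Answer: U

Derivation:
After 1 (visit(B)): cur=B back=1 fwd=0
After 2 (back): cur=HOME back=0 fwd=1
After 3 (forward): cur=B back=1 fwd=0
After 4 (visit(O)): cur=O back=2 fwd=0
After 5 (back): cur=B back=1 fwd=1
After 6 (visit(G)): cur=G back=2 fwd=0
After 7 (visit(J)): cur=J back=3 fwd=0
After 8 (visit(U)): cur=U back=4 fwd=0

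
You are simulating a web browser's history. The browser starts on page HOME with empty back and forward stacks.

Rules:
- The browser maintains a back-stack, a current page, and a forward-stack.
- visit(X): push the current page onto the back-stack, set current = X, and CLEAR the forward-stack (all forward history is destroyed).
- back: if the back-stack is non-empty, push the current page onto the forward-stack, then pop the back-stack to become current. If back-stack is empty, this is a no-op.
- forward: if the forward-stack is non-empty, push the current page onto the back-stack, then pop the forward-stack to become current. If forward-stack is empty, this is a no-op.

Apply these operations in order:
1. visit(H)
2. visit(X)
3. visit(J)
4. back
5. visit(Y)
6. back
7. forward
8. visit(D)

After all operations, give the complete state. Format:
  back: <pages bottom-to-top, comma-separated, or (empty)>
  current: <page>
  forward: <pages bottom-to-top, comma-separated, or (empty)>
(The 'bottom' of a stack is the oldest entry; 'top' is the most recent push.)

Answer: back: HOME,H,X,Y
current: D
forward: (empty)

Derivation:
After 1 (visit(H)): cur=H back=1 fwd=0
After 2 (visit(X)): cur=X back=2 fwd=0
After 3 (visit(J)): cur=J back=3 fwd=0
After 4 (back): cur=X back=2 fwd=1
After 5 (visit(Y)): cur=Y back=3 fwd=0
After 6 (back): cur=X back=2 fwd=1
After 7 (forward): cur=Y back=3 fwd=0
After 8 (visit(D)): cur=D back=4 fwd=0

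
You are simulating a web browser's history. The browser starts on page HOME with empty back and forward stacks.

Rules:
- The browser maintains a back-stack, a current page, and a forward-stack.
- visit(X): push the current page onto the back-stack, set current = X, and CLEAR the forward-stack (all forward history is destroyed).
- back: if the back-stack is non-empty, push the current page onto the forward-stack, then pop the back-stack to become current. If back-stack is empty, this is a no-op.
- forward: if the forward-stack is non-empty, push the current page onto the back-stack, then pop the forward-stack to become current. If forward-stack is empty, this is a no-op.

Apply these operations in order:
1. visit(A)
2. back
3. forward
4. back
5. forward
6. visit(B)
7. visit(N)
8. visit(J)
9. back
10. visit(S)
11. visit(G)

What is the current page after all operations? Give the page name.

Answer: G

Derivation:
After 1 (visit(A)): cur=A back=1 fwd=0
After 2 (back): cur=HOME back=0 fwd=1
After 3 (forward): cur=A back=1 fwd=0
After 4 (back): cur=HOME back=0 fwd=1
After 5 (forward): cur=A back=1 fwd=0
After 6 (visit(B)): cur=B back=2 fwd=0
After 7 (visit(N)): cur=N back=3 fwd=0
After 8 (visit(J)): cur=J back=4 fwd=0
After 9 (back): cur=N back=3 fwd=1
After 10 (visit(S)): cur=S back=4 fwd=0
After 11 (visit(G)): cur=G back=5 fwd=0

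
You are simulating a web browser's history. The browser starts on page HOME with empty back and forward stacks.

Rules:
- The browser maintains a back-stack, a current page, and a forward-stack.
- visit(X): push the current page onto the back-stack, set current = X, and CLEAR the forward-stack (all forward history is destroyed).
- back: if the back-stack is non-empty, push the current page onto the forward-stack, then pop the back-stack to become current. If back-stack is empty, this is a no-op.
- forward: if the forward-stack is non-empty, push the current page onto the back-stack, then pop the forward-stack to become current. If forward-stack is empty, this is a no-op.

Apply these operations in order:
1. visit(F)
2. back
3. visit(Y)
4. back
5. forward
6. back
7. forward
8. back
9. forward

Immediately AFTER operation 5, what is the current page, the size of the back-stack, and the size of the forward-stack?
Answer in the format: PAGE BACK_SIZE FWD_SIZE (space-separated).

After 1 (visit(F)): cur=F back=1 fwd=0
After 2 (back): cur=HOME back=0 fwd=1
After 3 (visit(Y)): cur=Y back=1 fwd=0
After 4 (back): cur=HOME back=0 fwd=1
After 5 (forward): cur=Y back=1 fwd=0

Y 1 0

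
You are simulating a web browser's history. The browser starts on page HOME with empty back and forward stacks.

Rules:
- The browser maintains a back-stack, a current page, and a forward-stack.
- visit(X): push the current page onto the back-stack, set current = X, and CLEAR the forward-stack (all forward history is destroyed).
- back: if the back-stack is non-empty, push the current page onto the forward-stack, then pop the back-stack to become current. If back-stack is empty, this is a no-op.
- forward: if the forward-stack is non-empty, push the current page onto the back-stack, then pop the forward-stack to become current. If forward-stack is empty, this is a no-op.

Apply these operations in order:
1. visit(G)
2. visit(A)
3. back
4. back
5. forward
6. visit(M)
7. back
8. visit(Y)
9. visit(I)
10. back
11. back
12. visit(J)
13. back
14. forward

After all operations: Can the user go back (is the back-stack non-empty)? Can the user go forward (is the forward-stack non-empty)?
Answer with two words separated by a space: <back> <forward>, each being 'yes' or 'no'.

After 1 (visit(G)): cur=G back=1 fwd=0
After 2 (visit(A)): cur=A back=2 fwd=0
After 3 (back): cur=G back=1 fwd=1
After 4 (back): cur=HOME back=0 fwd=2
After 5 (forward): cur=G back=1 fwd=1
After 6 (visit(M)): cur=M back=2 fwd=0
After 7 (back): cur=G back=1 fwd=1
After 8 (visit(Y)): cur=Y back=2 fwd=0
After 9 (visit(I)): cur=I back=3 fwd=0
After 10 (back): cur=Y back=2 fwd=1
After 11 (back): cur=G back=1 fwd=2
After 12 (visit(J)): cur=J back=2 fwd=0
After 13 (back): cur=G back=1 fwd=1
After 14 (forward): cur=J back=2 fwd=0

Answer: yes no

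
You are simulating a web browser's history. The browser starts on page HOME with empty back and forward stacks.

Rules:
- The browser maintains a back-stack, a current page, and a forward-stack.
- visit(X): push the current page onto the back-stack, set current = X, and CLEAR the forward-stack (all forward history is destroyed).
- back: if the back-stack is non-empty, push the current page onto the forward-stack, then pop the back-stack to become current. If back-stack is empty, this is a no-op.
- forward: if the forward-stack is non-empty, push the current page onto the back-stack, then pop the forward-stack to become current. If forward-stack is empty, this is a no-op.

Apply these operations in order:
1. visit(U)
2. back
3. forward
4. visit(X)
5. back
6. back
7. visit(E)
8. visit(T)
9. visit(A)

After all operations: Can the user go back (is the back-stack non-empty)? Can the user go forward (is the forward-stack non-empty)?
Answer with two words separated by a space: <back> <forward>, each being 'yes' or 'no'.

Answer: yes no

Derivation:
After 1 (visit(U)): cur=U back=1 fwd=0
After 2 (back): cur=HOME back=0 fwd=1
After 3 (forward): cur=U back=1 fwd=0
After 4 (visit(X)): cur=X back=2 fwd=0
After 5 (back): cur=U back=1 fwd=1
After 6 (back): cur=HOME back=0 fwd=2
After 7 (visit(E)): cur=E back=1 fwd=0
After 8 (visit(T)): cur=T back=2 fwd=0
After 9 (visit(A)): cur=A back=3 fwd=0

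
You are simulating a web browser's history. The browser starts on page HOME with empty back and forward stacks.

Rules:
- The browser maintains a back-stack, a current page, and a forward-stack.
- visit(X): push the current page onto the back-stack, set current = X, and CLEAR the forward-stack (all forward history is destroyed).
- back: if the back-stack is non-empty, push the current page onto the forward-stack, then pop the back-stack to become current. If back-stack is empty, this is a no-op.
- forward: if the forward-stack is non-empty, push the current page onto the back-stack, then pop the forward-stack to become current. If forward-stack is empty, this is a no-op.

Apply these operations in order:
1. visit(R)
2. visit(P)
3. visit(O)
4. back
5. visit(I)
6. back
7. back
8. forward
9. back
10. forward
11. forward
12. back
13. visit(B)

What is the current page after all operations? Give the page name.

After 1 (visit(R)): cur=R back=1 fwd=0
After 2 (visit(P)): cur=P back=2 fwd=0
After 3 (visit(O)): cur=O back=3 fwd=0
After 4 (back): cur=P back=2 fwd=1
After 5 (visit(I)): cur=I back=3 fwd=0
After 6 (back): cur=P back=2 fwd=1
After 7 (back): cur=R back=1 fwd=2
After 8 (forward): cur=P back=2 fwd=1
After 9 (back): cur=R back=1 fwd=2
After 10 (forward): cur=P back=2 fwd=1
After 11 (forward): cur=I back=3 fwd=0
After 12 (back): cur=P back=2 fwd=1
After 13 (visit(B)): cur=B back=3 fwd=0

Answer: B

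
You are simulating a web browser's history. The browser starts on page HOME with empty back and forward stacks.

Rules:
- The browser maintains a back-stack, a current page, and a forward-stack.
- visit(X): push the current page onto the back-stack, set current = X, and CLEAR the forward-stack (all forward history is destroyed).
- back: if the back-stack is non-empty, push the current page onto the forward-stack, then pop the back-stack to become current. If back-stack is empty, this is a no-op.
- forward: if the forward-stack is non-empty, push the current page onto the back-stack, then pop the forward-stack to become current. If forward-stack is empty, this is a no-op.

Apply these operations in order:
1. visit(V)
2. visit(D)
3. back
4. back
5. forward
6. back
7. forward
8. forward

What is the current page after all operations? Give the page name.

After 1 (visit(V)): cur=V back=1 fwd=0
After 2 (visit(D)): cur=D back=2 fwd=0
After 3 (back): cur=V back=1 fwd=1
After 4 (back): cur=HOME back=0 fwd=2
After 5 (forward): cur=V back=1 fwd=1
After 6 (back): cur=HOME back=0 fwd=2
After 7 (forward): cur=V back=1 fwd=1
After 8 (forward): cur=D back=2 fwd=0

Answer: D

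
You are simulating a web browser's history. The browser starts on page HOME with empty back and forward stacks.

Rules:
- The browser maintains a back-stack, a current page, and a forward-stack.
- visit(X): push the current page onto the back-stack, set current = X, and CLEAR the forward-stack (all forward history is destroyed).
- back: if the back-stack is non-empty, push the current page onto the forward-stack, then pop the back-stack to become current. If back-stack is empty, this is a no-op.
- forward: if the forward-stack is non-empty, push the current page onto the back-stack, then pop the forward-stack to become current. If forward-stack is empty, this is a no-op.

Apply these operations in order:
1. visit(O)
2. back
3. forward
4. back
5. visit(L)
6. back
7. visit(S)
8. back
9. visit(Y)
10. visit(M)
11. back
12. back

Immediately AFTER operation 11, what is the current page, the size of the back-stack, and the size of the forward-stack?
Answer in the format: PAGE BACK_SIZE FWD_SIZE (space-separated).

After 1 (visit(O)): cur=O back=1 fwd=0
After 2 (back): cur=HOME back=0 fwd=1
After 3 (forward): cur=O back=1 fwd=0
After 4 (back): cur=HOME back=0 fwd=1
After 5 (visit(L)): cur=L back=1 fwd=0
After 6 (back): cur=HOME back=0 fwd=1
After 7 (visit(S)): cur=S back=1 fwd=0
After 8 (back): cur=HOME back=0 fwd=1
After 9 (visit(Y)): cur=Y back=1 fwd=0
After 10 (visit(M)): cur=M back=2 fwd=0
After 11 (back): cur=Y back=1 fwd=1

Y 1 1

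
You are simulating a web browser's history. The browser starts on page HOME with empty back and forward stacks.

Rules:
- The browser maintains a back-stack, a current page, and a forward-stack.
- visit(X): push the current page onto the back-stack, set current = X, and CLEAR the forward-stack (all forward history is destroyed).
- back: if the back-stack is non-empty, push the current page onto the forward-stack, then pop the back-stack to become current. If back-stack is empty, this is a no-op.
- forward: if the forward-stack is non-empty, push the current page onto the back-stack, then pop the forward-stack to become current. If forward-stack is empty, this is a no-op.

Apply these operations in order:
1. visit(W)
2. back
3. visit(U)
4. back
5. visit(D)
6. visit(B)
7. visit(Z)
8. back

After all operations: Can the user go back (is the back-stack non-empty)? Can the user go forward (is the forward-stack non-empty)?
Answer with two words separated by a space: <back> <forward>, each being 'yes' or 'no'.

Answer: yes yes

Derivation:
After 1 (visit(W)): cur=W back=1 fwd=0
After 2 (back): cur=HOME back=0 fwd=1
After 3 (visit(U)): cur=U back=1 fwd=0
After 4 (back): cur=HOME back=0 fwd=1
After 5 (visit(D)): cur=D back=1 fwd=0
After 6 (visit(B)): cur=B back=2 fwd=0
After 7 (visit(Z)): cur=Z back=3 fwd=0
After 8 (back): cur=B back=2 fwd=1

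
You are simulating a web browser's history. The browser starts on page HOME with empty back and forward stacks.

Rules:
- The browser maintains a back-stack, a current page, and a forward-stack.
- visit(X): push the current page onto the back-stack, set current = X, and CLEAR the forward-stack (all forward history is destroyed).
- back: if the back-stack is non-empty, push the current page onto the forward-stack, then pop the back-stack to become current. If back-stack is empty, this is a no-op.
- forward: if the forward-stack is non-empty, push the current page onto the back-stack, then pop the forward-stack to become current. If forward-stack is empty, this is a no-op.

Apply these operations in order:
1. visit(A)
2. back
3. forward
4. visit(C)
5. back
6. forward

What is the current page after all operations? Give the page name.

Answer: C

Derivation:
After 1 (visit(A)): cur=A back=1 fwd=0
After 2 (back): cur=HOME back=0 fwd=1
After 3 (forward): cur=A back=1 fwd=0
After 4 (visit(C)): cur=C back=2 fwd=0
After 5 (back): cur=A back=1 fwd=1
After 6 (forward): cur=C back=2 fwd=0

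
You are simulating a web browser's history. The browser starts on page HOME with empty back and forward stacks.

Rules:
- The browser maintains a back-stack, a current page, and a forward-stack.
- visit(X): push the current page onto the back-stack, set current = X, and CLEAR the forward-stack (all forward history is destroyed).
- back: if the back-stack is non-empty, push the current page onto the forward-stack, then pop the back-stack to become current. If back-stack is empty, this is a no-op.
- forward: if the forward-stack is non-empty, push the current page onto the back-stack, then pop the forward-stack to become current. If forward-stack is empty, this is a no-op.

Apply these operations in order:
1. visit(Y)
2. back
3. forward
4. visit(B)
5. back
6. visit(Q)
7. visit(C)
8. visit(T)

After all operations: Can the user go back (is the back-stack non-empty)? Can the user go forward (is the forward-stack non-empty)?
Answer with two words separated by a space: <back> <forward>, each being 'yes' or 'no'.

Answer: yes no

Derivation:
After 1 (visit(Y)): cur=Y back=1 fwd=0
After 2 (back): cur=HOME back=0 fwd=1
After 3 (forward): cur=Y back=1 fwd=0
After 4 (visit(B)): cur=B back=2 fwd=0
After 5 (back): cur=Y back=1 fwd=1
After 6 (visit(Q)): cur=Q back=2 fwd=0
After 7 (visit(C)): cur=C back=3 fwd=0
After 8 (visit(T)): cur=T back=4 fwd=0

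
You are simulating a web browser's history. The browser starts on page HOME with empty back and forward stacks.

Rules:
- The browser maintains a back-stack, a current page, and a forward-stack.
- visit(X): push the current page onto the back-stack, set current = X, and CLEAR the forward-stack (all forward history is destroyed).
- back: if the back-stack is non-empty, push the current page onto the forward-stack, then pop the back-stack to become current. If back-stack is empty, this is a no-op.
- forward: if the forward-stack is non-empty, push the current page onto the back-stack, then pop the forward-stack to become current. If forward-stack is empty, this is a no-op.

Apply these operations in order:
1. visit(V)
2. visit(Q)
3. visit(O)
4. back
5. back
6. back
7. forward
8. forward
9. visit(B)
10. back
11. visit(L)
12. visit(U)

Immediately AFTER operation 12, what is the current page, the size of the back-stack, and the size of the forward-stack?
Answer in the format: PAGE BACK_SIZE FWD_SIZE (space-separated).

After 1 (visit(V)): cur=V back=1 fwd=0
After 2 (visit(Q)): cur=Q back=2 fwd=0
After 3 (visit(O)): cur=O back=3 fwd=0
After 4 (back): cur=Q back=2 fwd=1
After 5 (back): cur=V back=1 fwd=2
After 6 (back): cur=HOME back=0 fwd=3
After 7 (forward): cur=V back=1 fwd=2
After 8 (forward): cur=Q back=2 fwd=1
After 9 (visit(B)): cur=B back=3 fwd=0
After 10 (back): cur=Q back=2 fwd=1
After 11 (visit(L)): cur=L back=3 fwd=0
After 12 (visit(U)): cur=U back=4 fwd=0

U 4 0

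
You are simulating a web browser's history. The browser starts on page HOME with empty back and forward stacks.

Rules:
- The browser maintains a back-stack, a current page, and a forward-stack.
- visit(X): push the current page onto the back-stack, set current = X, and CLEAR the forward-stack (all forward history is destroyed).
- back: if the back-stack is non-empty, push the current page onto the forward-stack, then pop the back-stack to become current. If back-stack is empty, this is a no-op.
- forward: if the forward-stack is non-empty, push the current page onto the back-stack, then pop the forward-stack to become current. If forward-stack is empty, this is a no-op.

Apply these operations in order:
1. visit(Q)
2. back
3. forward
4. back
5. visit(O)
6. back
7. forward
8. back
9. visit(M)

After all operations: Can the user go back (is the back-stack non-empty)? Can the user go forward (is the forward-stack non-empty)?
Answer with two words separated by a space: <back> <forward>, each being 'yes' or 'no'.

Answer: yes no

Derivation:
After 1 (visit(Q)): cur=Q back=1 fwd=0
After 2 (back): cur=HOME back=0 fwd=1
After 3 (forward): cur=Q back=1 fwd=0
After 4 (back): cur=HOME back=0 fwd=1
After 5 (visit(O)): cur=O back=1 fwd=0
After 6 (back): cur=HOME back=0 fwd=1
After 7 (forward): cur=O back=1 fwd=0
After 8 (back): cur=HOME back=0 fwd=1
After 9 (visit(M)): cur=M back=1 fwd=0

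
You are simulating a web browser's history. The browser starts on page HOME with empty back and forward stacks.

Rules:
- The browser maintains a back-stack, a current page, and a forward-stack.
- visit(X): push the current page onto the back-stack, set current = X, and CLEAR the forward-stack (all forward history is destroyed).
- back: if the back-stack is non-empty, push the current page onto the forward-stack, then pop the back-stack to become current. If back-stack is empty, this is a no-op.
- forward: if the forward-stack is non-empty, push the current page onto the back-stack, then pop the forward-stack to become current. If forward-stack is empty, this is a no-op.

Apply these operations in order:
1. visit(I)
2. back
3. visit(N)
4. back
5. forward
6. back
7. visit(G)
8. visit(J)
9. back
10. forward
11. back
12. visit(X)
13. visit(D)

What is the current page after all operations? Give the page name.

Answer: D

Derivation:
After 1 (visit(I)): cur=I back=1 fwd=0
After 2 (back): cur=HOME back=0 fwd=1
After 3 (visit(N)): cur=N back=1 fwd=0
After 4 (back): cur=HOME back=0 fwd=1
After 5 (forward): cur=N back=1 fwd=0
After 6 (back): cur=HOME back=0 fwd=1
After 7 (visit(G)): cur=G back=1 fwd=0
After 8 (visit(J)): cur=J back=2 fwd=0
After 9 (back): cur=G back=1 fwd=1
After 10 (forward): cur=J back=2 fwd=0
After 11 (back): cur=G back=1 fwd=1
After 12 (visit(X)): cur=X back=2 fwd=0
After 13 (visit(D)): cur=D back=3 fwd=0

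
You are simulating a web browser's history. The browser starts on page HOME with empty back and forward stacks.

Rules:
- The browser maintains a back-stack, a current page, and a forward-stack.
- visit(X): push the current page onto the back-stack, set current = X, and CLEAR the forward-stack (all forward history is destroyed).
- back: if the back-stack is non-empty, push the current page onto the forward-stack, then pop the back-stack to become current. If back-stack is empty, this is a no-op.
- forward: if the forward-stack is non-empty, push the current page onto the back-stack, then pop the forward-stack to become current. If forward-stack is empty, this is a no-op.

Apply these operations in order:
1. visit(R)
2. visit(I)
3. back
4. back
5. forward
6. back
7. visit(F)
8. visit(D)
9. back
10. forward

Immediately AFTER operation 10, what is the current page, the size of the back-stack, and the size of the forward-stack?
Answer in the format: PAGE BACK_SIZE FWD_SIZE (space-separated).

After 1 (visit(R)): cur=R back=1 fwd=0
After 2 (visit(I)): cur=I back=2 fwd=0
After 3 (back): cur=R back=1 fwd=1
After 4 (back): cur=HOME back=0 fwd=2
After 5 (forward): cur=R back=1 fwd=1
After 6 (back): cur=HOME back=0 fwd=2
After 7 (visit(F)): cur=F back=1 fwd=0
After 8 (visit(D)): cur=D back=2 fwd=0
After 9 (back): cur=F back=1 fwd=1
After 10 (forward): cur=D back=2 fwd=0

D 2 0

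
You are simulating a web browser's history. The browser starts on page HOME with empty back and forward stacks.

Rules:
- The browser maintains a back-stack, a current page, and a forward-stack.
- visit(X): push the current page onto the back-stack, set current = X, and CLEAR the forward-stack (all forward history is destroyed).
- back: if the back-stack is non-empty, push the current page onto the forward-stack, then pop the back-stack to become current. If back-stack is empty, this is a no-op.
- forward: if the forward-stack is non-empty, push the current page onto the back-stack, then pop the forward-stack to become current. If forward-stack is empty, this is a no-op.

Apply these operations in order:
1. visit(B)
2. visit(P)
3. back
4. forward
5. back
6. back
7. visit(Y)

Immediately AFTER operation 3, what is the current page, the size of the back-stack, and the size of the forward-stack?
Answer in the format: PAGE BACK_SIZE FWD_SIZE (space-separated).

After 1 (visit(B)): cur=B back=1 fwd=0
After 2 (visit(P)): cur=P back=2 fwd=0
After 3 (back): cur=B back=1 fwd=1

B 1 1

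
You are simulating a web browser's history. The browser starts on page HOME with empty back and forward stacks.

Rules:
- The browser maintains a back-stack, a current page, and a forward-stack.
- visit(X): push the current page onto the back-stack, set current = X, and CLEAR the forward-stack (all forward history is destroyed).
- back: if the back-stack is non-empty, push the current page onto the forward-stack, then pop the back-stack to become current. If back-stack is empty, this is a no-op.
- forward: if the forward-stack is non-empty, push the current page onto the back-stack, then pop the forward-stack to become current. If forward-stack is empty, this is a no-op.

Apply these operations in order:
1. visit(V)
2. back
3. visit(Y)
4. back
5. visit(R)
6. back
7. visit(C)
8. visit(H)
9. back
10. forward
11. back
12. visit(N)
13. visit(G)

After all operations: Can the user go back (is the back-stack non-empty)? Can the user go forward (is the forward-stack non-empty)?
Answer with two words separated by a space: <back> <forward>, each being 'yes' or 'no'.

Answer: yes no

Derivation:
After 1 (visit(V)): cur=V back=1 fwd=0
After 2 (back): cur=HOME back=0 fwd=1
After 3 (visit(Y)): cur=Y back=1 fwd=0
After 4 (back): cur=HOME back=0 fwd=1
After 5 (visit(R)): cur=R back=1 fwd=0
After 6 (back): cur=HOME back=0 fwd=1
After 7 (visit(C)): cur=C back=1 fwd=0
After 8 (visit(H)): cur=H back=2 fwd=0
After 9 (back): cur=C back=1 fwd=1
After 10 (forward): cur=H back=2 fwd=0
After 11 (back): cur=C back=1 fwd=1
After 12 (visit(N)): cur=N back=2 fwd=0
After 13 (visit(G)): cur=G back=3 fwd=0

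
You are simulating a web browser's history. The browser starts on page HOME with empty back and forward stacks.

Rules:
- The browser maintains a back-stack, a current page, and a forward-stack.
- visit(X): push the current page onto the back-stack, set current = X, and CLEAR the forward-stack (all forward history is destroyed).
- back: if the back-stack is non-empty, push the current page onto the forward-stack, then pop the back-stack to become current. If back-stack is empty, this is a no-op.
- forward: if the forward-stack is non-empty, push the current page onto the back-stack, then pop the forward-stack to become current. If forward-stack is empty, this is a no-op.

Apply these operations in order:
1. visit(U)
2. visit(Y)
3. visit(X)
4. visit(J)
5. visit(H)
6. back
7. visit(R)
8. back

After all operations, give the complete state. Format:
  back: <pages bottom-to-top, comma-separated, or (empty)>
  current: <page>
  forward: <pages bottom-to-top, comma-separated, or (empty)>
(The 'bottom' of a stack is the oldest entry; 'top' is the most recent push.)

Answer: back: HOME,U,Y,X
current: J
forward: R

Derivation:
After 1 (visit(U)): cur=U back=1 fwd=0
After 2 (visit(Y)): cur=Y back=2 fwd=0
After 3 (visit(X)): cur=X back=3 fwd=0
After 4 (visit(J)): cur=J back=4 fwd=0
After 5 (visit(H)): cur=H back=5 fwd=0
After 6 (back): cur=J back=4 fwd=1
After 7 (visit(R)): cur=R back=5 fwd=0
After 8 (back): cur=J back=4 fwd=1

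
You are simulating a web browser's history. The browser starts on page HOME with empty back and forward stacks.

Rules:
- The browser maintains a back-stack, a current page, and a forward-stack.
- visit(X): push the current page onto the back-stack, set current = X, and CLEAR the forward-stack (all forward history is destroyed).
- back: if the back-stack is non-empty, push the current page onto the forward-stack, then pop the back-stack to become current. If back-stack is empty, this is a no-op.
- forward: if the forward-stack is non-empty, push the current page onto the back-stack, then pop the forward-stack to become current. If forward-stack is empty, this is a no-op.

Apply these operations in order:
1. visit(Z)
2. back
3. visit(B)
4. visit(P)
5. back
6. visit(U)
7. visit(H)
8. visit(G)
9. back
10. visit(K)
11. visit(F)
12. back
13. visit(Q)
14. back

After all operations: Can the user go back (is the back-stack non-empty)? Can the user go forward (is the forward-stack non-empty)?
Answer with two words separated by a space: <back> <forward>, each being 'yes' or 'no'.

After 1 (visit(Z)): cur=Z back=1 fwd=0
After 2 (back): cur=HOME back=0 fwd=1
After 3 (visit(B)): cur=B back=1 fwd=0
After 4 (visit(P)): cur=P back=2 fwd=0
After 5 (back): cur=B back=1 fwd=1
After 6 (visit(U)): cur=U back=2 fwd=0
After 7 (visit(H)): cur=H back=3 fwd=0
After 8 (visit(G)): cur=G back=4 fwd=0
After 9 (back): cur=H back=3 fwd=1
After 10 (visit(K)): cur=K back=4 fwd=0
After 11 (visit(F)): cur=F back=5 fwd=0
After 12 (back): cur=K back=4 fwd=1
After 13 (visit(Q)): cur=Q back=5 fwd=0
After 14 (back): cur=K back=4 fwd=1

Answer: yes yes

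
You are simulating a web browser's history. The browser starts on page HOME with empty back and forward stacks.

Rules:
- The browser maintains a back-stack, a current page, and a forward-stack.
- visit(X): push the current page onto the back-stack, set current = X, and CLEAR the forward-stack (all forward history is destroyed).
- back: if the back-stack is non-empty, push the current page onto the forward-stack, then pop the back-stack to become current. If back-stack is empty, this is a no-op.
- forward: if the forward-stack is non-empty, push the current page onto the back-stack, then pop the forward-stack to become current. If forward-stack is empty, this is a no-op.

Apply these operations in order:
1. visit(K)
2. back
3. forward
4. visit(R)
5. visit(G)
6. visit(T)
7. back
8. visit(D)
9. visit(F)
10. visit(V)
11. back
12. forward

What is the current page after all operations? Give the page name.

After 1 (visit(K)): cur=K back=1 fwd=0
After 2 (back): cur=HOME back=0 fwd=1
After 3 (forward): cur=K back=1 fwd=0
After 4 (visit(R)): cur=R back=2 fwd=0
After 5 (visit(G)): cur=G back=3 fwd=0
After 6 (visit(T)): cur=T back=4 fwd=0
After 7 (back): cur=G back=3 fwd=1
After 8 (visit(D)): cur=D back=4 fwd=0
After 9 (visit(F)): cur=F back=5 fwd=0
After 10 (visit(V)): cur=V back=6 fwd=0
After 11 (back): cur=F back=5 fwd=1
After 12 (forward): cur=V back=6 fwd=0

Answer: V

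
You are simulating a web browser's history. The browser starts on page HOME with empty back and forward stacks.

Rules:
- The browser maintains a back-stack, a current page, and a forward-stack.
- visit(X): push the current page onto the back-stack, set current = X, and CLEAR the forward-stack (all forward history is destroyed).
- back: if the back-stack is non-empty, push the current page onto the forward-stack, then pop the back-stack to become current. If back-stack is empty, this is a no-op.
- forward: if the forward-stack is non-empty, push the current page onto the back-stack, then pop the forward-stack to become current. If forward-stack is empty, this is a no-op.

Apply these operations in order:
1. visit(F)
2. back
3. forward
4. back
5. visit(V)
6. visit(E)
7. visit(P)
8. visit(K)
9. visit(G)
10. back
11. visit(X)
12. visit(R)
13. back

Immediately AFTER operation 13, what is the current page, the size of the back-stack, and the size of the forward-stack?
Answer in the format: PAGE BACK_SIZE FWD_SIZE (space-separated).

After 1 (visit(F)): cur=F back=1 fwd=0
After 2 (back): cur=HOME back=0 fwd=1
After 3 (forward): cur=F back=1 fwd=0
After 4 (back): cur=HOME back=0 fwd=1
After 5 (visit(V)): cur=V back=1 fwd=0
After 6 (visit(E)): cur=E back=2 fwd=0
After 7 (visit(P)): cur=P back=3 fwd=0
After 8 (visit(K)): cur=K back=4 fwd=0
After 9 (visit(G)): cur=G back=5 fwd=0
After 10 (back): cur=K back=4 fwd=1
After 11 (visit(X)): cur=X back=5 fwd=0
After 12 (visit(R)): cur=R back=6 fwd=0
After 13 (back): cur=X back=5 fwd=1

X 5 1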